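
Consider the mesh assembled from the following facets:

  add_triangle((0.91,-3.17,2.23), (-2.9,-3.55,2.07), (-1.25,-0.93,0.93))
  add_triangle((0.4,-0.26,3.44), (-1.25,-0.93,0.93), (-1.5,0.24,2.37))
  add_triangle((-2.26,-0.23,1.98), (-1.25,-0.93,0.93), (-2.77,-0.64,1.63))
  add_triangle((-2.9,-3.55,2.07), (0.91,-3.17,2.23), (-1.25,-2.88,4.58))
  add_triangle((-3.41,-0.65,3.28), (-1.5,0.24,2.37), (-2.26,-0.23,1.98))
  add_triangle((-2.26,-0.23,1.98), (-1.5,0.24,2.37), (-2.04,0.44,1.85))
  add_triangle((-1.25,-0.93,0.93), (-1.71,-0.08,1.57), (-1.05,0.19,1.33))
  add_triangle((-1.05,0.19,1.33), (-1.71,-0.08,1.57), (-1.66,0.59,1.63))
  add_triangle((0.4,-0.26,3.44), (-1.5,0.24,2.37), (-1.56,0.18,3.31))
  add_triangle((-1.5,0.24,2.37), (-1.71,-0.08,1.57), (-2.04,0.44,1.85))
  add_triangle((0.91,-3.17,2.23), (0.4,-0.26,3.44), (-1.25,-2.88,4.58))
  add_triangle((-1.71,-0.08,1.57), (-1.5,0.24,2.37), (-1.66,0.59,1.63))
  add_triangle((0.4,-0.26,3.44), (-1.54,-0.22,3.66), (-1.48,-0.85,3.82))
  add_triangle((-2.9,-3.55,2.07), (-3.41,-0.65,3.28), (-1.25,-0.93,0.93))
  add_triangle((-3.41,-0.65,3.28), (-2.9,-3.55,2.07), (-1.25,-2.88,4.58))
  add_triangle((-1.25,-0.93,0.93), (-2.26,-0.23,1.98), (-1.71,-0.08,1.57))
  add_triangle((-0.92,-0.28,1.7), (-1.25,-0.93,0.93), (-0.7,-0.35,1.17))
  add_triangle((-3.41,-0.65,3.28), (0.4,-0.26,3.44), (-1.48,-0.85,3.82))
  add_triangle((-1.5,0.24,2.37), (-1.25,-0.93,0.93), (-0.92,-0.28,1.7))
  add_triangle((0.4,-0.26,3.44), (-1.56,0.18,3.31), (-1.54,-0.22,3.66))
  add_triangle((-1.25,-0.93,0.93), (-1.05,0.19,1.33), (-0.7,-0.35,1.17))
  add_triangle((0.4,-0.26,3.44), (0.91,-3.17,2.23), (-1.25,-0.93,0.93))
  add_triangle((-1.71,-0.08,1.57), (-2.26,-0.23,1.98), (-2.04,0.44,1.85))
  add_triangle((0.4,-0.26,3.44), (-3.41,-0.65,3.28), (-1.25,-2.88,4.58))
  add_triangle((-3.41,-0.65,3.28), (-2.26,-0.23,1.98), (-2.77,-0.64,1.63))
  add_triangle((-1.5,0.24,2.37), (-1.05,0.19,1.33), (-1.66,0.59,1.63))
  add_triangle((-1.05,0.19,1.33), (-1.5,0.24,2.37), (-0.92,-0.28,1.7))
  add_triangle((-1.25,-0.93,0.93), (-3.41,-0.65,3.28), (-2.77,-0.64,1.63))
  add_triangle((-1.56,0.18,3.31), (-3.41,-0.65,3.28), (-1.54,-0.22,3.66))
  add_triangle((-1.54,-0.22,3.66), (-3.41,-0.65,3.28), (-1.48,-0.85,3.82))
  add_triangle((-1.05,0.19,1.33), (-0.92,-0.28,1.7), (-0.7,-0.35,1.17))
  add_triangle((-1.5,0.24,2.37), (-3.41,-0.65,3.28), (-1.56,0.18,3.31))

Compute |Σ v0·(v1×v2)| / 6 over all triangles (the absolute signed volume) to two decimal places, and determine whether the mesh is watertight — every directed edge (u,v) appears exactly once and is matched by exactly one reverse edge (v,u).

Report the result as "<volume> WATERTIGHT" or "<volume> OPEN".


Per-triangle v0·(v1×v2)/6:
  t1: -0.9135
  t2: -1.2015
  t3: -0.2187
  t4: +5.7571
  t5: +0.1637
  t6: +0.2483
  t7: -0.0761
  t8: -0.0624
  t9: +0.0294
  t10: -0.1535
  t11: +4.0128
  t12: +0.1796
  t13: +0.6950
  t14: +0.1811
  t15: +6.8337
  t16: -0.0159
  t17: +0.0186
  t18: -0.7765
  t19: +0.1812
  t20: +0.4216
  t21: -0.1118
  t22: -2.6579
  t23: -0.0153
  t24: +5.0969
  t25: +0.1304
  t26: -0.0212
  t27: -0.0338
  t28: +0.3893
  t29: +0.5154
  t30: +0.8033
  t31: -0.0225
  t32: +0.2893
Σ = +19.6663 → |volume| = 19.67

Directed edges: 96 total, each appears once with its reverse present → watertight.

19.67 WATERTIGHT


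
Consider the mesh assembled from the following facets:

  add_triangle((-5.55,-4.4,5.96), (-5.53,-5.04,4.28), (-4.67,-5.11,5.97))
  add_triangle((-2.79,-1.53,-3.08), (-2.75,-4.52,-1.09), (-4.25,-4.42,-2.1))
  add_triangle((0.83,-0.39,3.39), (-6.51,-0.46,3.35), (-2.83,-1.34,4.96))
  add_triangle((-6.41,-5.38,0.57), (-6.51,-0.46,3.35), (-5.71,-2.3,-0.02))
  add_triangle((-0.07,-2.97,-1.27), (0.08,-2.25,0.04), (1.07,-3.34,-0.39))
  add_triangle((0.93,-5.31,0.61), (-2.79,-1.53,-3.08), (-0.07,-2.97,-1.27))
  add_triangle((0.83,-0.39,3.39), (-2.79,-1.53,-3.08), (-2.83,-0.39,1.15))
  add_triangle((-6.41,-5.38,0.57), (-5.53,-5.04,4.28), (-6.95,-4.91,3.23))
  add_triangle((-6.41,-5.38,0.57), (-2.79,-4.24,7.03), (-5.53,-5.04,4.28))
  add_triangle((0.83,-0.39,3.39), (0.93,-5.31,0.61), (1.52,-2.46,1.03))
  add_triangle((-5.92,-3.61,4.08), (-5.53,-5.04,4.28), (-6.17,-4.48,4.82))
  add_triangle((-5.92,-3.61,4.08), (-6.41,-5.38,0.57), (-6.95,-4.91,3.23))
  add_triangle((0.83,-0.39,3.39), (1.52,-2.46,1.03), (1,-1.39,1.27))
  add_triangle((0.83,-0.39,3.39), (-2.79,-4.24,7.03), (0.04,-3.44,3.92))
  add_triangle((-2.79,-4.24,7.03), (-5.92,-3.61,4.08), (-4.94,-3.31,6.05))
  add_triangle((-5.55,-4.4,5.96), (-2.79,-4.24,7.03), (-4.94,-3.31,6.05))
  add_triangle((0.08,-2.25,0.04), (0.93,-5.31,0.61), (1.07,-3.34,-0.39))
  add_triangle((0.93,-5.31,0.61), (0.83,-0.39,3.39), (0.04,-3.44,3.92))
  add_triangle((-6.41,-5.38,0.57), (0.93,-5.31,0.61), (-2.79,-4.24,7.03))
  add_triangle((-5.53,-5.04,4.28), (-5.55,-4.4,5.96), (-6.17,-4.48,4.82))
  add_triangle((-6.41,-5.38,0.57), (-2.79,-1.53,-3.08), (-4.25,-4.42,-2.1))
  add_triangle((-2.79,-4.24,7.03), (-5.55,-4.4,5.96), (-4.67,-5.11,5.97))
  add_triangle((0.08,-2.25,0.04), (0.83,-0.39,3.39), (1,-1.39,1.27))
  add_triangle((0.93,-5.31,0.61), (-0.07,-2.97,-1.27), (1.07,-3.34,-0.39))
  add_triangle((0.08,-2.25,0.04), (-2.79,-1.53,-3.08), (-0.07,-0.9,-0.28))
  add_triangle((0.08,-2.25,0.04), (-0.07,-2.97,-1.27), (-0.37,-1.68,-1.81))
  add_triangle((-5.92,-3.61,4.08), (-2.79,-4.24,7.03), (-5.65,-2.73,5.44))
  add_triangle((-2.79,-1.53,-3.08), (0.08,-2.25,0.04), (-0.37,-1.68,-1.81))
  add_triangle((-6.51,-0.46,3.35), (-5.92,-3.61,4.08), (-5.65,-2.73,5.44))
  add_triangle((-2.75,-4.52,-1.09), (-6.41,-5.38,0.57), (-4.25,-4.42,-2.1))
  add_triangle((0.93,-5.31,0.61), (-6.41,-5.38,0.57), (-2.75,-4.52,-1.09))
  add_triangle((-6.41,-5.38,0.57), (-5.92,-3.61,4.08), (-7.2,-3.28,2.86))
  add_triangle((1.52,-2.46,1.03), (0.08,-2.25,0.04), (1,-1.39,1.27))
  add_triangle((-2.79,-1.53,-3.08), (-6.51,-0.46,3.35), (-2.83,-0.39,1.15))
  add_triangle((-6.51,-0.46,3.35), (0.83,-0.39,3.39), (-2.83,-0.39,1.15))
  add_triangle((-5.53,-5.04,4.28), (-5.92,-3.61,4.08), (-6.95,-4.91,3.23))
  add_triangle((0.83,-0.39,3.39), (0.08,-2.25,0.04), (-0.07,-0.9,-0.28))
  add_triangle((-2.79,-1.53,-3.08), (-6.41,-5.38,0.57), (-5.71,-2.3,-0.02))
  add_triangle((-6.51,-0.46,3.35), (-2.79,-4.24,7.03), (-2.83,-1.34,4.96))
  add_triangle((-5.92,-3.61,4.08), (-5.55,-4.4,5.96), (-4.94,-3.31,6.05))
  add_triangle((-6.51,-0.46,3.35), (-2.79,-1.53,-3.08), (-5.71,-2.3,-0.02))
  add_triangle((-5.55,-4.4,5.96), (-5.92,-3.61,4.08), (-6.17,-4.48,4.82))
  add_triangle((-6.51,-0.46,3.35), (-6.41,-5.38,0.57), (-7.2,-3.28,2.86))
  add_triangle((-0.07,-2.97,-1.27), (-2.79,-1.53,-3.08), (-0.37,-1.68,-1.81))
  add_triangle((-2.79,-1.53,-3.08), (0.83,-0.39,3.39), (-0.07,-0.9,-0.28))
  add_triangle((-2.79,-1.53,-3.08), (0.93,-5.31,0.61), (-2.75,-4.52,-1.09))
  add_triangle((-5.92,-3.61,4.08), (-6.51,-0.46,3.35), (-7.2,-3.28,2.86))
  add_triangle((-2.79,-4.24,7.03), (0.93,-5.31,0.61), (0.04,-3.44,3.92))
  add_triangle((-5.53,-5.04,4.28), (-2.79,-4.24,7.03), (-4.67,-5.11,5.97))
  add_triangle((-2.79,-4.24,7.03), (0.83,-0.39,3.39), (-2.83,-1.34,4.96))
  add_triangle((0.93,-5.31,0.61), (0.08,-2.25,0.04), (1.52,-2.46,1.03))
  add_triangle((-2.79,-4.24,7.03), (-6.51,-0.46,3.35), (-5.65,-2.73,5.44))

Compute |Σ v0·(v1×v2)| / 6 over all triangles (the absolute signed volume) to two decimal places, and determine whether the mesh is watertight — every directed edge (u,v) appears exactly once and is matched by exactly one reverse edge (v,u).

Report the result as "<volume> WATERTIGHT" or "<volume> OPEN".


184.14 WATERTIGHT

Per-triangle v0·(v1×v2)/6:
  t1: +2.7389
  t2: +1.7394
  t3: +3.0160
  t4: +10.2002
  t5: -0.5015
  t6: +2.6599
  t7: -3.0163
  t8: +4.8487
  t9: +4.7947
  t10: +2.7206
  t11: +0.6023
  t12: +0.2866
  t13: +0.0206
  t14: +5.8354
  t15: -5.1266
  t16: +3.6604
  t17: -0.3088
  t18: +4.0413
  t19: +42.7233
  t20: +1.7269
  t21: +5.1813
  t22: +3.4609
  t23: -0.8248
  t24: +1.0957
  t25: +0.1969
  t26: -0.0920
  t27: +7.4774
  t28: -1.4618
  t29: +6.1563
  t30: +4.6394
  t31: +10.3204
  t32: +7.2675
  t33: -0.3174
  t34: -0.4881
  t35: -0.9361
  t36: +2.8777
  t37: -0.0388
  t38: +8.4044
  t39: +8.4492
  t40: +2.0240
  t41: +5.0140
  t42: +0.9427
  t43: +3.6865
  t44: +1.0914
  t45: -1.0708
  t46: +5.8496
  t47: +6.0343
  t48: +7.7628
  t49: -0.1480
  t50: +5.8796
  t51: +0.0028
  t52: +3.0383
Σ = +184.1371 → |volume| = 184.14

Directed edges: 156 total, each appears once with its reverse present → watertight.


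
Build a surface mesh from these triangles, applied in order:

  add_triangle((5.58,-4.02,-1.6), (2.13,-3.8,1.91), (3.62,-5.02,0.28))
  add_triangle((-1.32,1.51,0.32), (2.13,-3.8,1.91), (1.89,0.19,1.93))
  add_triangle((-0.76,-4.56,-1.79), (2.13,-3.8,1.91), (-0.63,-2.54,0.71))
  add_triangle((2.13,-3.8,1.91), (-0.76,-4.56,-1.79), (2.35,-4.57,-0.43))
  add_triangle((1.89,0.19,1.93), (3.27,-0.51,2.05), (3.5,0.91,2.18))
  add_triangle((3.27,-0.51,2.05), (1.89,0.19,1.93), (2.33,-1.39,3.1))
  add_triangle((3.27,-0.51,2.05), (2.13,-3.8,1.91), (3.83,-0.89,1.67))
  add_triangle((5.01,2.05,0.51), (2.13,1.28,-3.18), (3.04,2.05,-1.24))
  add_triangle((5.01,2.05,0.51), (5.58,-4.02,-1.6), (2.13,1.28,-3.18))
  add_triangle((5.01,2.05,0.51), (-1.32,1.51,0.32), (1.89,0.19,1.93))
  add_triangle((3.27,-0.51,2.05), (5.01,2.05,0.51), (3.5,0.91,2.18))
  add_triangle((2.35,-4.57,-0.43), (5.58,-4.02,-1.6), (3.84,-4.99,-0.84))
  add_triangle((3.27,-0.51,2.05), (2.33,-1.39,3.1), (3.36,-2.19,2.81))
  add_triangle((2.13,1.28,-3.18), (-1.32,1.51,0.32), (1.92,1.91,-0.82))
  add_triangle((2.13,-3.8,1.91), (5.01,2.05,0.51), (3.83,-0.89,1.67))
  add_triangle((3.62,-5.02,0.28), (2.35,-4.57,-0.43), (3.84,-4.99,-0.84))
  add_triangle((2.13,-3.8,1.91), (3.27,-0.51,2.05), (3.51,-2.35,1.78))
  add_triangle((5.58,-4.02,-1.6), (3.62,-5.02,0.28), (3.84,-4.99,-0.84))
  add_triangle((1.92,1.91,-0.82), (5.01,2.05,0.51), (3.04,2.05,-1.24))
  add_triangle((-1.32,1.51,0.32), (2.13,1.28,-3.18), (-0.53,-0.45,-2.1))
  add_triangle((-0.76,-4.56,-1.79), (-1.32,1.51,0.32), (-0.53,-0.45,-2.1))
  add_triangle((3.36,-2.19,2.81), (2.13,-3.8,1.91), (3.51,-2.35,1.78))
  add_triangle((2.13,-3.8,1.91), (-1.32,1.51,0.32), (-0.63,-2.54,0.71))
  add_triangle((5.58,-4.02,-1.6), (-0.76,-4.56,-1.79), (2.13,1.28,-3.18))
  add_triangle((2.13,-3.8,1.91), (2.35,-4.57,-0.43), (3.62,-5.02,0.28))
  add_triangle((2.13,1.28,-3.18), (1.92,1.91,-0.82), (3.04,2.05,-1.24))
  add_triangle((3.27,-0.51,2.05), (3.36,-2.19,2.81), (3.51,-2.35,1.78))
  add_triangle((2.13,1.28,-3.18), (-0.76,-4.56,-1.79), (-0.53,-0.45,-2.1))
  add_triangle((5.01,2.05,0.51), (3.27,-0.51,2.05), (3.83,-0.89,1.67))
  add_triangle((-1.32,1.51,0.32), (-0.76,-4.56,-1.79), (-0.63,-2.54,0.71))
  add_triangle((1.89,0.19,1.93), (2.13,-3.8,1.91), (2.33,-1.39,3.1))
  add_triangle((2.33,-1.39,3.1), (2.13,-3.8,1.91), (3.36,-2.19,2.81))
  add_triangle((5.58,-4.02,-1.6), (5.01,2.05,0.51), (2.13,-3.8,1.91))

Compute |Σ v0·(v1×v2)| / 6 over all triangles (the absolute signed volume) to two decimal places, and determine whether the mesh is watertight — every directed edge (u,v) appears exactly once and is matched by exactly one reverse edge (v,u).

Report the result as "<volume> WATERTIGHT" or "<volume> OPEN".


Per-triangle v0·(v1×v2)/6:
  t1: +2.8777
  t2: +1.9719
  t3: +4.1193
  t4: +5.1801
  t5: +0.5950
  t6: +0.8500
  t7: +1.4733
  t8: +1.7579
  t9: +18.6176
  t10: +3.1958
  t11: +2.0655
  t12: +0.1943
  t13: +1.0947
  t14: +2.1164
  t15: +1.5195
  t16: +1.0231
  t17: -1.3592
  t18: +2.1398
  t19: +0.7712
  t20: +2.4411
  t21: +2.2031
  t22: +1.5650
  t23: +1.5734
  t24: +17.4597
  t25: +1.6930
  t26: +0.7234
  t27: +1.0730
  t28: +4.0751
  t29: +1.5477
  t30: +2.0819
  t31: -1.0469
  t32: +1.5643
  t33: +17.3684
Σ = +104.5261 → |volume| = 104.53

Directed edges: 99 total; 9 unmatched, e.g. (-0.76,-4.56,-1.79)→(2.35,-4.57,-0.43) → open.

104.53 OPEN


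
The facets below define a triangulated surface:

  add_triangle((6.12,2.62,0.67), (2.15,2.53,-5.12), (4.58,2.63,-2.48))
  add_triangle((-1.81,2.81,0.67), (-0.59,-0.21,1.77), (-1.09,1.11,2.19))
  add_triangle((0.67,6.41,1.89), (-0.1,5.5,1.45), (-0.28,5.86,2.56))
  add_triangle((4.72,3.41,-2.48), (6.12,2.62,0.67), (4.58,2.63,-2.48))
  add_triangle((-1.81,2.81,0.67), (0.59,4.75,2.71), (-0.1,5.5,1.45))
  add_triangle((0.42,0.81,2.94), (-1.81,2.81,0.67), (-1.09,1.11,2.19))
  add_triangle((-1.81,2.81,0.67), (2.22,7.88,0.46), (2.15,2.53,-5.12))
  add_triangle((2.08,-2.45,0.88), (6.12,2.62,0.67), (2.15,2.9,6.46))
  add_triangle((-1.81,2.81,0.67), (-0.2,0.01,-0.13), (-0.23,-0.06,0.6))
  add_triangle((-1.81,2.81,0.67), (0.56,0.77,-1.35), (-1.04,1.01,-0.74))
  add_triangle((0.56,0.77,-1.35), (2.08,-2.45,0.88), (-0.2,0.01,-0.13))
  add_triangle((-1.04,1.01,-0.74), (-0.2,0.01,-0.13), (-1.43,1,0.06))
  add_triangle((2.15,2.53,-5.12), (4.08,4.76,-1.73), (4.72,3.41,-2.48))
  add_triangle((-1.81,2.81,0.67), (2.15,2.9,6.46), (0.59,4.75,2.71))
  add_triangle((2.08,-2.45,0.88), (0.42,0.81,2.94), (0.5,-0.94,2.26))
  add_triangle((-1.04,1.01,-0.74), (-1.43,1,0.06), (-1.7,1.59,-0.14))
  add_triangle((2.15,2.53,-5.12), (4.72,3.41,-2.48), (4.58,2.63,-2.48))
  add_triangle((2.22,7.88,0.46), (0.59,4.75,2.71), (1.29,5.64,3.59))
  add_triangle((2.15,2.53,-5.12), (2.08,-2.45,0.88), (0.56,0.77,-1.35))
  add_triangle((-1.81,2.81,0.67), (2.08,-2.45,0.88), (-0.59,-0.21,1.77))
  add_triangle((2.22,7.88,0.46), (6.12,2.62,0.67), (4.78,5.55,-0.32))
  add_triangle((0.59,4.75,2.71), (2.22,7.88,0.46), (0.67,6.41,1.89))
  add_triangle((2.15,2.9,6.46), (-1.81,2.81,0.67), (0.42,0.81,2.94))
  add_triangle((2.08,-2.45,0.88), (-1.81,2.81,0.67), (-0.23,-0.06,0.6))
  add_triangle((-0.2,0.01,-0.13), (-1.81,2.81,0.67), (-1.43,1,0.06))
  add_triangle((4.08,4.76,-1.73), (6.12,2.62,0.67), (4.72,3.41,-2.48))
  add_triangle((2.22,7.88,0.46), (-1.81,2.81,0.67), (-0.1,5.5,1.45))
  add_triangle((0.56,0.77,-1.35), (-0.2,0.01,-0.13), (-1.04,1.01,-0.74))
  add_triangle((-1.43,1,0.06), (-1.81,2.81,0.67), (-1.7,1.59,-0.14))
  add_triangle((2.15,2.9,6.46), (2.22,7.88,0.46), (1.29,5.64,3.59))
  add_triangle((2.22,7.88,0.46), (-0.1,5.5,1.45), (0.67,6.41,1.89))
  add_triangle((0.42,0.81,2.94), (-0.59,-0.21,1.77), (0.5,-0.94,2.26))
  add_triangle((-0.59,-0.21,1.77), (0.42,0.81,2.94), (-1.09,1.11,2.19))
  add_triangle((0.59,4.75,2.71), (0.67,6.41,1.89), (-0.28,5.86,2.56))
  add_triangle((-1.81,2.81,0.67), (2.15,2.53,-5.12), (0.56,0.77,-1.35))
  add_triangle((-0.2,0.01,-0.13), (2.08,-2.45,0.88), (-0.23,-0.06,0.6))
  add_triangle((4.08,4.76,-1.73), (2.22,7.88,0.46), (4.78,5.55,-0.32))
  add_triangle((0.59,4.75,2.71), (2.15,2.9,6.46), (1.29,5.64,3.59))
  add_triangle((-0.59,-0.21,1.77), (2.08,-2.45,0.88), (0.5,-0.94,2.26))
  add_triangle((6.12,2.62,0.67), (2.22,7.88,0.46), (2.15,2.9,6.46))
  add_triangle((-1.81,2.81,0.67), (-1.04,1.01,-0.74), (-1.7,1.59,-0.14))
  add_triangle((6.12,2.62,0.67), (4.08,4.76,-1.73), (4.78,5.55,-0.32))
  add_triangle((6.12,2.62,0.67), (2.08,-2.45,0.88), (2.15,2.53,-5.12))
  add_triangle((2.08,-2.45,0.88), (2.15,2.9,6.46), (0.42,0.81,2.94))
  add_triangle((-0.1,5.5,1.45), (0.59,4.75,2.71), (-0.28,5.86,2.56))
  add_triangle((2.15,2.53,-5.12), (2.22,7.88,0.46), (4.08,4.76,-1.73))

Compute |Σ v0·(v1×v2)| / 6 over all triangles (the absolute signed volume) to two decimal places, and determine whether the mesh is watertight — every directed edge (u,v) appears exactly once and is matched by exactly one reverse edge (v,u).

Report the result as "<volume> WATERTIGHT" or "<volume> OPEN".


188.52 WATERTIGHT

Per-triangle v0·(v1×v2)/6:
  t1: -1.2388
  t2: +0.3343
  t3: +0.7637
  t4: +2.1793
  t5: +2.3064
  t6: +1.3316
  t7: +17.0438
  t8: +22.5260
  t9: +0.0723
  t10: +0.7648
  t11: +0.1466
  t12: +0.0336
  t13: +6.0070
  t14: +6.8914
  t15: +1.2627
  t16: +0.0607
  t17: +2.1875
  t18: +2.2490
  t19: -0.2033
  t20: -0.9251
  t21: +6.7360
  t22: +2.1396
  t23: +2.6247
  t24: +0.3286
  t25: -0.0325
  t26: +6.1261
  t27: +2.7613
  t28: +0.0530
  t29: +0.1346
  t30: +8.1782
  t31: +1.5996
  t32: +0.7059
  t33: +0.6888
  t34: +1.3317
  t35: -0.1158
  t36: +0.0597
  t37: +6.1652
  t38: +1.7151
  t39: +0.3968
  t40: +43.5588
  t41: +0.2158
  t42: +5.1869
  t43: +17.1763
  t44: +2.6917
  t45: -0.8611
  t46: +15.1590
Σ = +188.5175 → |volume| = 188.52

Directed edges: 138 total, each appears once with its reverse present → watertight.


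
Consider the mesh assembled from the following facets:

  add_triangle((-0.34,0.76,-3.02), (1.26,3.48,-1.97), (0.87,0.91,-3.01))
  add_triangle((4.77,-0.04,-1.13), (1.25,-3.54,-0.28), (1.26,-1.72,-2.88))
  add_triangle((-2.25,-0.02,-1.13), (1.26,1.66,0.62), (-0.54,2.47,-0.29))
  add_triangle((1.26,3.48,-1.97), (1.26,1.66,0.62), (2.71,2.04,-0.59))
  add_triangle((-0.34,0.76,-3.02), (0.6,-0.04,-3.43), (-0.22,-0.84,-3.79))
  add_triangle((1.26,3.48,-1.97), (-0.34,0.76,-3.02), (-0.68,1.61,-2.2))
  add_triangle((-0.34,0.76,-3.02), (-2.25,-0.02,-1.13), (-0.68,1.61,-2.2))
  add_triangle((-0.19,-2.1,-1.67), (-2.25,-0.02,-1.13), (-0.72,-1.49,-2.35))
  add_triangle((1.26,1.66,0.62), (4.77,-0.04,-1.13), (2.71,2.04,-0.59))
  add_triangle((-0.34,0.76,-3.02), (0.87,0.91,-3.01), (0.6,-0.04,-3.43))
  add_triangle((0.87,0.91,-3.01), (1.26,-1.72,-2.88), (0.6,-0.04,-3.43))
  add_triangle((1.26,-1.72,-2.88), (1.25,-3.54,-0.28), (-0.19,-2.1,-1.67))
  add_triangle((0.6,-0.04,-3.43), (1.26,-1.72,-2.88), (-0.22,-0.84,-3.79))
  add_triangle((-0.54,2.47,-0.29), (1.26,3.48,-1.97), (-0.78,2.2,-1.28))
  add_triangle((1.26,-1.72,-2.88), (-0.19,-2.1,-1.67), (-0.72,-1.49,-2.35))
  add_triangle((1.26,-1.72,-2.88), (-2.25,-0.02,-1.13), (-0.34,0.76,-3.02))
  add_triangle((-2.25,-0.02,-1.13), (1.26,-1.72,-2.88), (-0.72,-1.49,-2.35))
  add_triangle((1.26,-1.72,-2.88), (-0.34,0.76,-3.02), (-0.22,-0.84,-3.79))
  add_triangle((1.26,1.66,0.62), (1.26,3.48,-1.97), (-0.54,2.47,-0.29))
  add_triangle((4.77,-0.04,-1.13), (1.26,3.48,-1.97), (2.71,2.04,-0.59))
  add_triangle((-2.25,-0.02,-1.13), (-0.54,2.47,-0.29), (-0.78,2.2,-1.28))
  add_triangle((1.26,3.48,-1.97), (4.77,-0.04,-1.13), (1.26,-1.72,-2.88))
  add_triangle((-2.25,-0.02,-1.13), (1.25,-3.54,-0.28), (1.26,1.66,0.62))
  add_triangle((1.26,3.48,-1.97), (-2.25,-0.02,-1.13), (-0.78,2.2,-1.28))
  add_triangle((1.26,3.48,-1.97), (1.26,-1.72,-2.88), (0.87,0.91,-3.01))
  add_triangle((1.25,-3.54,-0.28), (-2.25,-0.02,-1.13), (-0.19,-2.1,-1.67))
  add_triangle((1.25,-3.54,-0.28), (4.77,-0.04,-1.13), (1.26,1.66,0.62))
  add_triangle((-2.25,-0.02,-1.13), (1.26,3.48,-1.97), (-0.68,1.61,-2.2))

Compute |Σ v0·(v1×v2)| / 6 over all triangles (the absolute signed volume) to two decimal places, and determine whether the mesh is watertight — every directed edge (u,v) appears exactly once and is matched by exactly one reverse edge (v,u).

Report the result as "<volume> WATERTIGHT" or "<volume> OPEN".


Per-triangle v0·(v1×v2)/6:
  t1: +1.7021
  t2: +7.2655
  t3: -0.0003
  t4: +1.5675
  t5: +0.7964
  t6: +1.4372
  t7: +1.1949
  t8: +0.6886
  t9: +1.4372
  t10: +0.6253
  t11: +0.7397
  t12: +2.0872
  t13: +1.1953
  t14: +1.0422
  t15: +0.8870
  t16: +2.8549
  t17: +0.6635
  t18: -1.1760
  t19: +1.7211
  t20: +2.8853
  t21: +0.8088
  t22: +9.4353
  t23: -0.5783
  t24: +0.9986
  t25: +1.5163
  t26: +1.3825
  t27: +2.5987
  t28: +0.8402
Σ = +46.6164 → |volume| = 46.62

Directed edges: 84 total, each appears once with its reverse present → watertight.

46.62 WATERTIGHT


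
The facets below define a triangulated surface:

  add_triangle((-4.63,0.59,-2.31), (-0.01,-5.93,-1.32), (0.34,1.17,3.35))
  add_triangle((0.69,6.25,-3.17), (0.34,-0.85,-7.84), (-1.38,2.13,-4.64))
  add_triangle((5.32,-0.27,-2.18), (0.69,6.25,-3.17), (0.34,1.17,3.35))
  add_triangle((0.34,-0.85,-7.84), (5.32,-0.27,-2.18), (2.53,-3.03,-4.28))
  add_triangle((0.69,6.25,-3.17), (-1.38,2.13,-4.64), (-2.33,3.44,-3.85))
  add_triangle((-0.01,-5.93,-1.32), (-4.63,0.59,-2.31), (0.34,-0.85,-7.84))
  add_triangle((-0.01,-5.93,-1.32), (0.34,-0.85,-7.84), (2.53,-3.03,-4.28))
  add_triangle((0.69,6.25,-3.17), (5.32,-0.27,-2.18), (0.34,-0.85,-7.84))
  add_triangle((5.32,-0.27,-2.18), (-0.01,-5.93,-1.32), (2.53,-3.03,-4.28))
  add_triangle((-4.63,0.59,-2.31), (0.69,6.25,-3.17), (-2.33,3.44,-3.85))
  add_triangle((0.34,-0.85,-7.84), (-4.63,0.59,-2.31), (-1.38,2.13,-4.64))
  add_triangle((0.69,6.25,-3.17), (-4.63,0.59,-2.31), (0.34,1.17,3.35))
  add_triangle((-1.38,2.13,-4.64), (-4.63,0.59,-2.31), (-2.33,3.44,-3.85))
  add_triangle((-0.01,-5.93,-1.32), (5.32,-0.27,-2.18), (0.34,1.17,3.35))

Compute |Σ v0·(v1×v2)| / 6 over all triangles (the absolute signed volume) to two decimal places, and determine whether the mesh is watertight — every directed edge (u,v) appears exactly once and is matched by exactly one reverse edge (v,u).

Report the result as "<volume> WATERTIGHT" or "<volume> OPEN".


Per-triangle v0·(v1×v2)/6:
  t1: +13.3252
  t2: +15.5244
  t3: +22.4844
  t4: +17.4172
  t5: +6.5059
  t6: +35.8413
  t7: +17.9526
  t8: +45.0455
  t9: +13.6478
  t10: +4.6205
  t11: +14.5379
  t12: +18.8448
  t13: +5.5314
  t14: +16.9543
Σ = +248.2331 → |volume| = 248.23

Directed edges: 42 total, each appears once with its reverse present → watertight.

248.23 WATERTIGHT


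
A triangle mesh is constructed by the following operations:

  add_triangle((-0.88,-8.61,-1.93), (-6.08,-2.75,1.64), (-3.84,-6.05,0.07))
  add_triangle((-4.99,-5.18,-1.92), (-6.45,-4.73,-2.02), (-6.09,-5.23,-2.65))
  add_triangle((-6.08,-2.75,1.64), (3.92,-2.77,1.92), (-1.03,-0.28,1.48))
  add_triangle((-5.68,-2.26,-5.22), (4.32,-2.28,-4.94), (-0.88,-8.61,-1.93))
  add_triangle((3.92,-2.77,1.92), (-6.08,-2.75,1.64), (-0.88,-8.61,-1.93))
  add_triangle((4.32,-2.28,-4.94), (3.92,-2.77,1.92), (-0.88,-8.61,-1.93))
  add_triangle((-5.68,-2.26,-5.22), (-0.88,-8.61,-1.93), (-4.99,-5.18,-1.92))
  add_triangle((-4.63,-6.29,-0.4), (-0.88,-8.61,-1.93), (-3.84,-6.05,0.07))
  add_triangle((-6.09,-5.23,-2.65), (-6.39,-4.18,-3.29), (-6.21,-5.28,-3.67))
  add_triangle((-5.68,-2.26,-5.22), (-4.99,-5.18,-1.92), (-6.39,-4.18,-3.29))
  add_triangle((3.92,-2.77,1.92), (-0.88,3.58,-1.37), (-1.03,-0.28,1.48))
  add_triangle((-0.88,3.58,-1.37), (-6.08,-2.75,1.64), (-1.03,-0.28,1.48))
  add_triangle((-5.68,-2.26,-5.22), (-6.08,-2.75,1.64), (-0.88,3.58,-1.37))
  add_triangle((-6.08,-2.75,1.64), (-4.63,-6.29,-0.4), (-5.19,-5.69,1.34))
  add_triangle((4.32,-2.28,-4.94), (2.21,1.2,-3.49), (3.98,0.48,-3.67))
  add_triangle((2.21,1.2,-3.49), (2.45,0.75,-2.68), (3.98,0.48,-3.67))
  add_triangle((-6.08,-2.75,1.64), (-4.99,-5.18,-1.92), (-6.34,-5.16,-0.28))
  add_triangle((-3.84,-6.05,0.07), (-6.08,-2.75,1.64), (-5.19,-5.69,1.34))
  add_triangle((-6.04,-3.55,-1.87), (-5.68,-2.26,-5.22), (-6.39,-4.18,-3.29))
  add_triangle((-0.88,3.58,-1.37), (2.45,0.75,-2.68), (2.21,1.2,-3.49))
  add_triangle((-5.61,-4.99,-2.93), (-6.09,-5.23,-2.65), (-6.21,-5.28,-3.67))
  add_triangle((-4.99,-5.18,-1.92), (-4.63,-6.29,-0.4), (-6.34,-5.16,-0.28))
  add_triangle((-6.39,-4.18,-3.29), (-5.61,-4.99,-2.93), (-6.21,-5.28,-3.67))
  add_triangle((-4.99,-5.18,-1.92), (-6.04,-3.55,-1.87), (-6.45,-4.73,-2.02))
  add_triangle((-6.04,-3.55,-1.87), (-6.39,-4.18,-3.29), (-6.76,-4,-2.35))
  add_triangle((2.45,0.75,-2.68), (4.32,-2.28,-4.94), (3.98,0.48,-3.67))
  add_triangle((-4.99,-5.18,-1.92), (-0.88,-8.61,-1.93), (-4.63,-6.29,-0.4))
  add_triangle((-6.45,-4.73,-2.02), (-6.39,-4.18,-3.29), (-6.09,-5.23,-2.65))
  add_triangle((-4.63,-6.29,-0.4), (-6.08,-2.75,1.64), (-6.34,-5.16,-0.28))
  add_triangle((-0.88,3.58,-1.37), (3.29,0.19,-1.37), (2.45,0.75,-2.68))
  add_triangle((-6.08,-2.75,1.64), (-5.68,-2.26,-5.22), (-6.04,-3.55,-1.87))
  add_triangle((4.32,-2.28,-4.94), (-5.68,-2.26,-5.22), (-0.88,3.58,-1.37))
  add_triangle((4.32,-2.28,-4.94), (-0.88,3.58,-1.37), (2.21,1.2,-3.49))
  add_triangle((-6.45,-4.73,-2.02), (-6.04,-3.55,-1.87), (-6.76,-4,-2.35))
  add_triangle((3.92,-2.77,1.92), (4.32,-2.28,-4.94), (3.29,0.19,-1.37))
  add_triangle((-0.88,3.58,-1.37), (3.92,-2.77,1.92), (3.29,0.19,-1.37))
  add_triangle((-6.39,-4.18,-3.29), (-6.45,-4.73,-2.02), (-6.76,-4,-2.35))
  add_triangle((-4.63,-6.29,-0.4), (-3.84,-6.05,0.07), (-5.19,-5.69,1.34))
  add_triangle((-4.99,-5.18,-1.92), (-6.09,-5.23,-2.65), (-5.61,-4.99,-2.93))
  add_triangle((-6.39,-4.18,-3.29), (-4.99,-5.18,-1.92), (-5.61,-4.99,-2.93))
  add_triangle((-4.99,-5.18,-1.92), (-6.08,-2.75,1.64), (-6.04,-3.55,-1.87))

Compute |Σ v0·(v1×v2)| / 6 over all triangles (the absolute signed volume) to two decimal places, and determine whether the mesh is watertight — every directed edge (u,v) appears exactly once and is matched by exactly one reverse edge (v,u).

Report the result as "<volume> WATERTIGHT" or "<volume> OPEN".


Per-triangle v0·(v1×v2)/6:
  t1: -1.4361
  t2: +0.9208
  t3: +6.0951
  t4: +65.4267
  t5: +34.7538
  t6: +43.3142
  t7: +24.2363
  t8: +3.4907
  t9: +1.2571
  t10: +3.6774
  t11: +3.2171
  t12: +5.1488
  t13: +26.7148
  t14: +5.3301
  t15: +3.2903
  t16: +0.1772
  t17: +1.6920
  t18: -3.0093
  t19: +2.9024
  t20: +1.1872
  t21: +0.1955
  t22: +4.2977
  t23: -0.6107
  t24: -0.3024
  t25: -0.0744
  t26: -1.0703
  t27: +10.8065
  t28: +1.4625
  t29: +4.6313
  t30: +2.7251
  t31: +6.6934
  t32: +35.2752
  t33: +1.8889
  t34: +0.2424
  t35: +10.0880
  t36: +4.2193
  t37: +1.1996
  t38: +1.5718
  t39: +0.4879
  t40: -0.9977
  t41: +7.6571
Σ = +318.7735 → |volume| = 318.77

Directed edges: 123 total; 3 unmatched, e.g. (2.45,0.75,-2.68)→(4.32,-2.28,-4.94) → open.

318.77 OPEN


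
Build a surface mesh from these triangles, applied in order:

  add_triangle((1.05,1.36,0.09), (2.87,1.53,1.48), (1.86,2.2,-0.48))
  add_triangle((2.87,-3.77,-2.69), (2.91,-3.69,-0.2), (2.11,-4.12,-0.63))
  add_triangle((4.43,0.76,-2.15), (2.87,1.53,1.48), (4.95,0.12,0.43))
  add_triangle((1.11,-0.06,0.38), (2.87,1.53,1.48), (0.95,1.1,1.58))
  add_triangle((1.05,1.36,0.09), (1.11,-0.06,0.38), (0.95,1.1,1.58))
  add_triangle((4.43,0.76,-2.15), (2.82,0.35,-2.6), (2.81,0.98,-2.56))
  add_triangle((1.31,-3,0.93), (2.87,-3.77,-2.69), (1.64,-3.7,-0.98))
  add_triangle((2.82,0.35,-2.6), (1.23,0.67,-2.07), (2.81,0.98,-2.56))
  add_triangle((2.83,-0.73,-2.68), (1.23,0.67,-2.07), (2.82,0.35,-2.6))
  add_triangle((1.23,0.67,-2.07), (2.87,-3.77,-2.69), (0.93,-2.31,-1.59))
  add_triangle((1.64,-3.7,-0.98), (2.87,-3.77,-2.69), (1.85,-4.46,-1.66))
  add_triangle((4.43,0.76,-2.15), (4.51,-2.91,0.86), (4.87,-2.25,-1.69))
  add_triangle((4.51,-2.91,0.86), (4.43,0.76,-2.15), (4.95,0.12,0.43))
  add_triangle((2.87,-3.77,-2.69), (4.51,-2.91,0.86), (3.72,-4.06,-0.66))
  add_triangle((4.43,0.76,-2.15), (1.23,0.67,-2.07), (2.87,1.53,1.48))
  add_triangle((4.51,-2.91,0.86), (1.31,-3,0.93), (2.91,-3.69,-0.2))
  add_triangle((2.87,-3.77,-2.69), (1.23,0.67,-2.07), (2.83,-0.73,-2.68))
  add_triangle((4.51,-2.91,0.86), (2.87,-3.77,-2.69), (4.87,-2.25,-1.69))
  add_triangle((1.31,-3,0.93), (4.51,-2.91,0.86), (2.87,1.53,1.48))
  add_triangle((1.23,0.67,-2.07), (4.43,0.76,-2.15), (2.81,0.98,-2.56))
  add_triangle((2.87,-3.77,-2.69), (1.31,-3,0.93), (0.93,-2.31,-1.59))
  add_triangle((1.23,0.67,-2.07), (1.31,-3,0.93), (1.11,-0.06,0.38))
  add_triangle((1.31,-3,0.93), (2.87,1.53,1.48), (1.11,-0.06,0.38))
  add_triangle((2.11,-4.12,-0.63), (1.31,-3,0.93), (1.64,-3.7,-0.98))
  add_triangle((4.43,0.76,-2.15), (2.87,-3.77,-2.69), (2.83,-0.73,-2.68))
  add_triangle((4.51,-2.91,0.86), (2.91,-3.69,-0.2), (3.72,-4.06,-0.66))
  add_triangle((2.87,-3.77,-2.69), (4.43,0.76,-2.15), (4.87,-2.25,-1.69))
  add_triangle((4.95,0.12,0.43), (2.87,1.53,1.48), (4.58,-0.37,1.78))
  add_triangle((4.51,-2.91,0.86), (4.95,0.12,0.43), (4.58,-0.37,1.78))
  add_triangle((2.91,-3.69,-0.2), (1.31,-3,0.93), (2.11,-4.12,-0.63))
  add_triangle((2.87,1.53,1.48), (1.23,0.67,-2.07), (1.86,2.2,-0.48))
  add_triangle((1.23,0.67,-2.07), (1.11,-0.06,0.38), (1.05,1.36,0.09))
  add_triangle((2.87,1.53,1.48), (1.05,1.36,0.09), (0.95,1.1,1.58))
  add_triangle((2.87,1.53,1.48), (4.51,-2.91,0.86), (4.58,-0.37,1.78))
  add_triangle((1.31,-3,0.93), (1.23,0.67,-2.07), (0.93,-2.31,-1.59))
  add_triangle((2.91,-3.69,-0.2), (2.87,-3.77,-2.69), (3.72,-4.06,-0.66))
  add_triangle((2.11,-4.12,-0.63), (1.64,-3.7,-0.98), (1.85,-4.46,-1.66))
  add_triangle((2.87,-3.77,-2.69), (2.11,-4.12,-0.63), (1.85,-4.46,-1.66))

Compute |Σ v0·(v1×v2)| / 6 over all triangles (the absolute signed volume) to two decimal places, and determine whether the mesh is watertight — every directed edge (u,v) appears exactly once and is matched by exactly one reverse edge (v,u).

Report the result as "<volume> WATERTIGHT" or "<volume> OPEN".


Per-triangle v0·(v1×v2)/6:
  t1: +0.2899
  t2: +1.7155
  t3: +3.7167
  t4: +0.2852
  t5: -0.3863
  t6: +0.5709
  t7: -1.2545
  t8: +0.2852
  t9: +0.4928
  t10: +1.2628
  t11: -0.4863
  t12: +5.1137
  t13: +6.0620
  t14: +2.0643
  t15: +2.1021
  t16: +2.1493
  t17: +1.2805
  t18: +5.9469
  t19: +3.2398
  t20: -0.1362
  t21: +1.5629
  t22: -1.2843
  t23: -0.4197
  t24: +0.3075
  t25: +2.9476
  t26: +0.9237
  t27: +5.0746
  t28: +2.1537
  t29: +3.2570
  t30: +1.0295
  t31: +1.5533
  t32: -0.6162
  t33: +0.5455
  t34: -0.4922
  t35: -1.8289
  t36: +0.8201
  t37: +0.0477
  t38: +1.2608
Σ = +51.1571 → |volume| = 51.16

Directed edges: 114 total; 6 unmatched, e.g. (1.86,2.2,-0.48)→(1.05,1.36,0.09) → open.

51.16 OPEN


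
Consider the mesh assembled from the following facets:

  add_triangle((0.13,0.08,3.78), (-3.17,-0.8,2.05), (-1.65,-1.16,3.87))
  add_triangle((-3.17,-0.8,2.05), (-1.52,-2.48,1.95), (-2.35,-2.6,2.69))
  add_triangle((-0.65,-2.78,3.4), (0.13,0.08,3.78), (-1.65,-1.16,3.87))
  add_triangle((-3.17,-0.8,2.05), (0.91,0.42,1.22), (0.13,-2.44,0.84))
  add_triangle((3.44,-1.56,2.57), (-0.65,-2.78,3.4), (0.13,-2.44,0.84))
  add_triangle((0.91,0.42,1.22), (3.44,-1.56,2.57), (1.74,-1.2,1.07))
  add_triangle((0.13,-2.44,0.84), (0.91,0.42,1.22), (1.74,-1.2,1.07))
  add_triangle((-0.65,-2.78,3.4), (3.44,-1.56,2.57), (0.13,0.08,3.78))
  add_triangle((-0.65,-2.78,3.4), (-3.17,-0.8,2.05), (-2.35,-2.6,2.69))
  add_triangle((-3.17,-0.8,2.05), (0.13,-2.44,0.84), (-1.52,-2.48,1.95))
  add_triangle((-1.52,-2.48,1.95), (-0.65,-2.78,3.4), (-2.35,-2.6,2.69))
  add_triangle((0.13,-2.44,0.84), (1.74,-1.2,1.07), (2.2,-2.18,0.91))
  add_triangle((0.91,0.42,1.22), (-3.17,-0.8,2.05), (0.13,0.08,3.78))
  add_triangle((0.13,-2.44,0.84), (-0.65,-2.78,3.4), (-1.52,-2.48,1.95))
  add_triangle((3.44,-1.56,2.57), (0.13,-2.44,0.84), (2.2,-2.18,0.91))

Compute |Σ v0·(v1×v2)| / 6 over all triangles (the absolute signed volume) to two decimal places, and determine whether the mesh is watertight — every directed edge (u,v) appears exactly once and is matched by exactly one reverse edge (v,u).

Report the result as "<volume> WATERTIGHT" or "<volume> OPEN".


17.23 OPEN

Per-triangle v0·(v1×v2)/6:
  t1: +1.5880
  t2: +0.2708
  t3: +2.6037
  t4: -2.4557
  t5: +3.9948
  t6: -0.0175
  t7: -0.6810
  t8: +6.8020
  t9: +1.5420
  t10: +0.2399
  t11: +0.6609
  t12: -0.4479
  t13: +0.3435
  t14: +1.2855
  t15: +1.5050
Σ = +17.2339 → |volume| = 17.23

Directed edges: 45 total; 9 unmatched, e.g. (-3.17,-0.8,2.05)→(-1.65,-1.16,3.87) → open.


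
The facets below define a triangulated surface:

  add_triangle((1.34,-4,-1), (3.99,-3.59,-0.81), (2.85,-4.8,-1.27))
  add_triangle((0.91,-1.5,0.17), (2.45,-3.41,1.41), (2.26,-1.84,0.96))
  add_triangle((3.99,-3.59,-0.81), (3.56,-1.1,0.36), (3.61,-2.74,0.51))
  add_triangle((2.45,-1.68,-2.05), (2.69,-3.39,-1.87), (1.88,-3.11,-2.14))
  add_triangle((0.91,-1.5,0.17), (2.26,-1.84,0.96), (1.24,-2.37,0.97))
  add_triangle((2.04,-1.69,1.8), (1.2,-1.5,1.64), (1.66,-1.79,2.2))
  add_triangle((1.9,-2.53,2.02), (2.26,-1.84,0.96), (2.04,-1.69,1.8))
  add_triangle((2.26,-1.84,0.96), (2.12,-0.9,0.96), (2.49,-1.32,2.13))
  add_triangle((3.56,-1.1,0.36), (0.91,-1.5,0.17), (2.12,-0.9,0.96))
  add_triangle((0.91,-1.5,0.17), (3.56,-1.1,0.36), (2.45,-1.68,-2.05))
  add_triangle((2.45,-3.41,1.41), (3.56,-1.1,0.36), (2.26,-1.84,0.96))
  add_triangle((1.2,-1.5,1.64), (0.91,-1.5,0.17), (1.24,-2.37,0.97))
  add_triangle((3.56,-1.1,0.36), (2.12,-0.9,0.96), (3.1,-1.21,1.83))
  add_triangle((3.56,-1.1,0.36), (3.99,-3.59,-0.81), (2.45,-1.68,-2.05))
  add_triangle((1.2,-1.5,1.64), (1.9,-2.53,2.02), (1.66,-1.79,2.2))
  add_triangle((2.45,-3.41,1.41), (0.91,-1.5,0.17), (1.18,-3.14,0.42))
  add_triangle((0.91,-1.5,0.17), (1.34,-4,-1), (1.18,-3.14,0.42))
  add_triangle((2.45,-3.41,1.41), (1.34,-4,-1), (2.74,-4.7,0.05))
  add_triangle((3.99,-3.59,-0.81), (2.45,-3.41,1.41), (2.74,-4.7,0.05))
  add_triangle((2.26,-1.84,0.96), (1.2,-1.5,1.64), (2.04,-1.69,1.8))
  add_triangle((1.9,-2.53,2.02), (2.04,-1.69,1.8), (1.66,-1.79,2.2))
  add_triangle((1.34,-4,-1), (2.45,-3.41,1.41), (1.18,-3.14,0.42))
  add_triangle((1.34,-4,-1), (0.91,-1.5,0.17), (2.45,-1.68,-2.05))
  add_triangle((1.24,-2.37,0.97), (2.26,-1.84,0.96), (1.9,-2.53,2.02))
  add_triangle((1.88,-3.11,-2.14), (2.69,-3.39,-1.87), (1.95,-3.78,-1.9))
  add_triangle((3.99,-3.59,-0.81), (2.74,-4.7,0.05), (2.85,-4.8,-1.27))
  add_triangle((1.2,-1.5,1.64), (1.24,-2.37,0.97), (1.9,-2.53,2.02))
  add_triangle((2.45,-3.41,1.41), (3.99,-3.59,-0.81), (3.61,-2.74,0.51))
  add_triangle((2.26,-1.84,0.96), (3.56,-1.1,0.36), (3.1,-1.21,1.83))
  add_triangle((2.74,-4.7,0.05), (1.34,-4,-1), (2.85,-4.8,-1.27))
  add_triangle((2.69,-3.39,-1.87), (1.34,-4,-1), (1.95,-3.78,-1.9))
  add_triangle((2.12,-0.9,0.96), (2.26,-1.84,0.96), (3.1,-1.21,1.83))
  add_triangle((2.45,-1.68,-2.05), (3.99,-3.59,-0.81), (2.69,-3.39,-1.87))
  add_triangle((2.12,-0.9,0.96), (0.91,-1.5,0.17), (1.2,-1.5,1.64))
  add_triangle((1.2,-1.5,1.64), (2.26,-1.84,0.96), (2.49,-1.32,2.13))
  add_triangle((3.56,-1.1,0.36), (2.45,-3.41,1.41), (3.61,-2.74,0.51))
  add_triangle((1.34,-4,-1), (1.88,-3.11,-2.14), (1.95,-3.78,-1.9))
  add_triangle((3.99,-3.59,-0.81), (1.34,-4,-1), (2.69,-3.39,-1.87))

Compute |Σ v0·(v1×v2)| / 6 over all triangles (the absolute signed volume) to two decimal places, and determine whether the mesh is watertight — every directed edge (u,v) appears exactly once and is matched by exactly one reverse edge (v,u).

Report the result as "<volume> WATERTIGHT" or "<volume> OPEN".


Per-triangle v0·(v1×v2)/6:
  t1: -0.2025
  t2: -0.2210
  t3: +1.3724
  t4: +0.6409
  t5: +0.2377
  t6: -0.0445
  t7: +0.3324
  t8: +0.3178
  t9: -0.5279
  t10: -1.7044
  t11: +0.3641
  t12: -0.1235
  t13: -0.1089
  t14: +2.5490
  t15: +0.0350
  t16: -0.1916
  t17: -0.2808
  t18: +0.6900
  t19: +2.3484
  t20: -0.1715
  t21: +0.1905
  t22: +0.8573
  t23: -1.1285
  t24: +0.4574
  t25: +0.3132
  t26: +1.9288
  t27: +0.0721
  t28: +1.6409
  t29: +0.9179
  t30: +1.0687
  t31: +0.5235
  t32: -0.1302
  t33: +1.4629
  t34: -0.5162
  t35: +0.5123
  t36: +0.8921
  t37: +0.0874
  t38: +1.9907
Σ = +16.4519 → |volume| = 16.45

Directed edges: 114 total; 6 unmatched, e.g. (1.88,-3.11,-2.14)→(2.45,-1.68,-2.05) → open.

16.45 OPEN


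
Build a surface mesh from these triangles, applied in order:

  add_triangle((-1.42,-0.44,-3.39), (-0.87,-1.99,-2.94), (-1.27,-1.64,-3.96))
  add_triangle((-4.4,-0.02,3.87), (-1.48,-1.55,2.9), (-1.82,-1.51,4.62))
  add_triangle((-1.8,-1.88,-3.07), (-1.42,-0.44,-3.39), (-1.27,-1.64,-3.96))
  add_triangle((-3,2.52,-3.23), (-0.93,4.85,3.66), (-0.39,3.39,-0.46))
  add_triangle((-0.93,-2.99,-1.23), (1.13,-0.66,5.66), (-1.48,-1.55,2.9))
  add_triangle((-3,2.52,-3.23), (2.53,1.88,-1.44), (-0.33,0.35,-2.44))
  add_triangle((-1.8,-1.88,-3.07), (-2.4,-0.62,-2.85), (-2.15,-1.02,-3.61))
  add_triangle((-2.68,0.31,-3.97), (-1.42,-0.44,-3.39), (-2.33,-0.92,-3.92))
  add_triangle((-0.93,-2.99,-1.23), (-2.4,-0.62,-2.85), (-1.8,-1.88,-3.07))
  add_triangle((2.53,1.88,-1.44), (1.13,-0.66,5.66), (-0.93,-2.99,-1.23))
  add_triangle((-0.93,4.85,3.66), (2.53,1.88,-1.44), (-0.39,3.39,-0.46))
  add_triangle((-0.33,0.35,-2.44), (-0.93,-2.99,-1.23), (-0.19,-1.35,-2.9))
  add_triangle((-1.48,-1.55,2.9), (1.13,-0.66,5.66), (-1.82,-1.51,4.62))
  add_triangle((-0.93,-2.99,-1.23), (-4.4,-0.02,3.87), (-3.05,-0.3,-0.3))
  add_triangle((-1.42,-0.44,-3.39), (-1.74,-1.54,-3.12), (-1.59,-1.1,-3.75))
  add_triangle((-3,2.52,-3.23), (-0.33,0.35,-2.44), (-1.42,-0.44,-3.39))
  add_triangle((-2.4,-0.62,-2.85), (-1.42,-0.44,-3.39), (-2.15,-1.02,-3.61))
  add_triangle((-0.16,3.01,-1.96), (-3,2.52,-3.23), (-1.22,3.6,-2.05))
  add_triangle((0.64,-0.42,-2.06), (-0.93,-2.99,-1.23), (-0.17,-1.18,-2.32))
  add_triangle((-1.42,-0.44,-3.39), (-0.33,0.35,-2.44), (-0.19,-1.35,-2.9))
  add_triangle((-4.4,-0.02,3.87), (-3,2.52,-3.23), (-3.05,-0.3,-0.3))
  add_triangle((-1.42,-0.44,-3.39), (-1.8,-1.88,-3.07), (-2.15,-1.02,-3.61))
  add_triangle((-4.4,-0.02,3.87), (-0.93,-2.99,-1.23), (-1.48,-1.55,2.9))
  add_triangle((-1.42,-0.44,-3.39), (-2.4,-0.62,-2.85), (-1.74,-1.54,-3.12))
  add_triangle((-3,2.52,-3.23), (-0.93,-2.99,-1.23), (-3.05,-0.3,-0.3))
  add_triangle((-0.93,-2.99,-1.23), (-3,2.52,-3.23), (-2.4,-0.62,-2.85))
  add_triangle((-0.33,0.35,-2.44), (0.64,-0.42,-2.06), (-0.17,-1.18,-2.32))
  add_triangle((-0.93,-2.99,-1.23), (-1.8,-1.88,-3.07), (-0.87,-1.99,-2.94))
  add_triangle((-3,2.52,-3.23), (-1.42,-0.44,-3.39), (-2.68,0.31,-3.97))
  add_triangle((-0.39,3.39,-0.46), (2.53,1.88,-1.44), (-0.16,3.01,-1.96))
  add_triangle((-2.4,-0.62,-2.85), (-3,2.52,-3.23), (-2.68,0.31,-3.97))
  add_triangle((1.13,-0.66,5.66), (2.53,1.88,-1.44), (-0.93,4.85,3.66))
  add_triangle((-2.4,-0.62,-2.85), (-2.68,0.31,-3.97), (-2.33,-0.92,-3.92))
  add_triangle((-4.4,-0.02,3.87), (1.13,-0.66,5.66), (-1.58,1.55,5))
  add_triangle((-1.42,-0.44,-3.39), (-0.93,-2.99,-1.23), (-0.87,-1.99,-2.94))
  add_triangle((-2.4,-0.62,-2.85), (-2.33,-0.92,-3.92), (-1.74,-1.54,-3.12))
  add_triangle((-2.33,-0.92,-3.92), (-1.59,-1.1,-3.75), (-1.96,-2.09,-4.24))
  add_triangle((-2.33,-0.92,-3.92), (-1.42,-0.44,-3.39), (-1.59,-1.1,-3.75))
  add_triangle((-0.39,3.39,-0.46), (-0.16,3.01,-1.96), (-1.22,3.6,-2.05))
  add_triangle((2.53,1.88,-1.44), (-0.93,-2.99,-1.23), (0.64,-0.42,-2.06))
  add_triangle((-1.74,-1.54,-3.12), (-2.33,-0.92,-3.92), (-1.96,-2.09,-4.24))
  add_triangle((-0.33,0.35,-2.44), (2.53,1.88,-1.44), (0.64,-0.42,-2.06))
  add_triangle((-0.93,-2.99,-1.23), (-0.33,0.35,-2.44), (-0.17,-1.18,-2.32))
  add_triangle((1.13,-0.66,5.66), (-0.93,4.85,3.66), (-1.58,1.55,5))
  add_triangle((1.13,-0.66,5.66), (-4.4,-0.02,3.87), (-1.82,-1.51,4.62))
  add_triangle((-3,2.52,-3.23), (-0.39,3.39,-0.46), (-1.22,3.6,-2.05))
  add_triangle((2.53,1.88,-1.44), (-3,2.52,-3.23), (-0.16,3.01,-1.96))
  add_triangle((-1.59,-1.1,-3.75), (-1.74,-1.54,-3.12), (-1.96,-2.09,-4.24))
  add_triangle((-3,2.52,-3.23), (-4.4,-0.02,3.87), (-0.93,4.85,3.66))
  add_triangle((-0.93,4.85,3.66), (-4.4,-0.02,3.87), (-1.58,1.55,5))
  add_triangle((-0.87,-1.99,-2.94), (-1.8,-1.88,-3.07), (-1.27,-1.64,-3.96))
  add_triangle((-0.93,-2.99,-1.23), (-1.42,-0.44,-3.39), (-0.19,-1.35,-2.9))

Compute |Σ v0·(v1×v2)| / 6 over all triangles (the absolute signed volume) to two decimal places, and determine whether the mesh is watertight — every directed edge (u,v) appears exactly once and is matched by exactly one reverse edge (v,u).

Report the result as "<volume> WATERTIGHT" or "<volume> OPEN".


Per-triangle v0·(v1×v2)/6:
  t1: -0.1233
  t2: +1.6568
  t3: +0.6525
  t4: +7.2190
  t5: +5.3036
  t6: +4.0233
  t7: +0.4249
  t8: +0.5571
  t9: +0.9546
  t10: +7.2227
  t11: +6.4511
  t12: -0.8088
  t13: +1.2485
  t14: +6.1009
  t15: -0.1378
  t16: +1.7697
  t17: +0.2857
  t18: +1.2430
  t19: +0.5192
  t20: +0.7667
  t21: +6.7731
  t22: +0.3738
  t23: +5.8173
  t24: -0.7123
  t25: +5.9536
  t26: +0.2001
  t27: +0.5233
  t28: +0.9974
  t29: +0.9210
  t30: +2.2828
  t31: +1.1712
  t32: +16.7070
  t33: +0.5625
  t34: +9.3593
  t35: -0.9550
  t36: +0.3689
  t37: +0.3766
  t38: +0.2339
  t39: +0.8708
  t40: +0.9794
  t41: +0.2137
  t42: +1.4180
  t43: +0.6549
  t44: +9.4922
  t45: +5.8550
  t46: +1.0760
  t47: +2.4068
  t48: -0.1573
  t49: +26.1715
  t50: +9.6065
  t51: +0.4450
  t52: +1.8669
Σ = +157.1833 → |volume| = 157.18

Directed edges: 156 total, each appears once with its reverse present → watertight.

157.18 WATERTIGHT


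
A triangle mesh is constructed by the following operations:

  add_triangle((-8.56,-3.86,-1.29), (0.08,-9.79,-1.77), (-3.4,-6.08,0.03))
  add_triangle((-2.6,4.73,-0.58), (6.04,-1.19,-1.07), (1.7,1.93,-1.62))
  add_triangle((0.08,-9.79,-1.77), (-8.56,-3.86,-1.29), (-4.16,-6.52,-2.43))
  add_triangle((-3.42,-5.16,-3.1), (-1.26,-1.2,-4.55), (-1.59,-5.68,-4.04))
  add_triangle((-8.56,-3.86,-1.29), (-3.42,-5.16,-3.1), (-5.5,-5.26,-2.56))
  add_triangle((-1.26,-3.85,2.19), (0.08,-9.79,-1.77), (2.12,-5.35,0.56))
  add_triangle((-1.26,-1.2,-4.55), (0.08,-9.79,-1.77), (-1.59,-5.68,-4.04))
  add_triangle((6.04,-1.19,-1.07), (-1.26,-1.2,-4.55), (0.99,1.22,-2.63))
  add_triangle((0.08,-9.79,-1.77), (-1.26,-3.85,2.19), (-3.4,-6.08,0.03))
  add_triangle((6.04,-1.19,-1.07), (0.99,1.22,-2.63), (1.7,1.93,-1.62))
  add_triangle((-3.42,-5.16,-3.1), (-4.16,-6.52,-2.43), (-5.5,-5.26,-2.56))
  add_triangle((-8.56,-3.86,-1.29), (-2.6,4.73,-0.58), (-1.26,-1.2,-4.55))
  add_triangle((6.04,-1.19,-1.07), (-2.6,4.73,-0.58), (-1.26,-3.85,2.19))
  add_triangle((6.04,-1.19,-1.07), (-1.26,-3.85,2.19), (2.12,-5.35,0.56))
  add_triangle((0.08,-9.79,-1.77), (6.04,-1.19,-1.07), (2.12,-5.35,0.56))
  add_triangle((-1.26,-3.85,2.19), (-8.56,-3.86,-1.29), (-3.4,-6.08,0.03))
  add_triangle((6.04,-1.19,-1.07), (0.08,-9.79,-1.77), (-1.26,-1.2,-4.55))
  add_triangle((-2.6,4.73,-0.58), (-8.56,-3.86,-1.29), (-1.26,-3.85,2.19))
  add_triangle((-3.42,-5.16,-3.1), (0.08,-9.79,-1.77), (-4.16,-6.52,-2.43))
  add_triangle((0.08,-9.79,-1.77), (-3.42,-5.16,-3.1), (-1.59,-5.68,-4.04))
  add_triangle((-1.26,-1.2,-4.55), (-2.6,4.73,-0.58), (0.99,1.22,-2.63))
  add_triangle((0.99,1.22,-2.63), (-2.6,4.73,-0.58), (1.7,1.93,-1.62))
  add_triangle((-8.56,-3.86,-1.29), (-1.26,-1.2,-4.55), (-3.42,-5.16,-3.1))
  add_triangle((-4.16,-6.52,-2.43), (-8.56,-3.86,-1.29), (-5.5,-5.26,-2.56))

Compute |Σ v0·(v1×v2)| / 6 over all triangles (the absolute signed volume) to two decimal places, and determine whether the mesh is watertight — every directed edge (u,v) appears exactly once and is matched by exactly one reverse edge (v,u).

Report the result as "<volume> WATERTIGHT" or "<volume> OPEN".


Per-triangle v0·(v1×v2)/6:
  t1: +19.1633
  t2: +3.2270
  t3: +13.4694
  t4: +7.4119
  t5: +1.3152
  t6: +12.9957
  t7: +5.3268
  t8: +10.3780
  t9: +13.8653
  t10: +3.7179
  t11: +2.6586
  t12: +36.8853
  t13: +4.0577
  t14: +5.9058
  t15: +17.9234
  t16: +12.8984
  t17: +44.4057
  t18: +19.1595
  t19: +7.8298
  t20: +11.2349
  t21: +9.9027
  t22: +3.5876
  t23: +20.1745
  t24: +4.3190
Σ = +291.8134 → |volume| = 291.81

Directed edges: 72 total, each appears once with its reverse present → watertight.

291.81 WATERTIGHT
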